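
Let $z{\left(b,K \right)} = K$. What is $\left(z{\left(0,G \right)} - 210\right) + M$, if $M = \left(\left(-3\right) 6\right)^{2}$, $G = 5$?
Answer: $119$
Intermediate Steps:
$M = 324$ ($M = \left(-18\right)^{2} = 324$)
$\left(z{\left(0,G \right)} - 210\right) + M = \left(5 - 210\right) + 324 = -205 + 324 = 119$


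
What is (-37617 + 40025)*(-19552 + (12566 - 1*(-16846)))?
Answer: 23742880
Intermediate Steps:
(-37617 + 40025)*(-19552 + (12566 - 1*(-16846))) = 2408*(-19552 + (12566 + 16846)) = 2408*(-19552 + 29412) = 2408*9860 = 23742880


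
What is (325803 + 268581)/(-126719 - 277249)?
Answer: -12383/8416 ≈ -1.4714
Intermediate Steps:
(325803 + 268581)/(-126719 - 277249) = 594384/(-403968) = 594384*(-1/403968) = -12383/8416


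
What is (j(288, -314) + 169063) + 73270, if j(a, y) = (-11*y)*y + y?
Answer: -842537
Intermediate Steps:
j(a, y) = y - 11*y**2 (j(a, y) = -11*y**2 + y = y - 11*y**2)
(j(288, -314) + 169063) + 73270 = (-314*(1 - 11*(-314)) + 169063) + 73270 = (-314*(1 + 3454) + 169063) + 73270 = (-314*3455 + 169063) + 73270 = (-1084870 + 169063) + 73270 = -915807 + 73270 = -842537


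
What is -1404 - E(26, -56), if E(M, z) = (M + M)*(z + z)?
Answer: 4420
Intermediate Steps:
E(M, z) = 4*M*z (E(M, z) = (2*M)*(2*z) = 4*M*z)
-1404 - E(26, -56) = -1404 - 4*26*(-56) = -1404 - 1*(-5824) = -1404 + 5824 = 4420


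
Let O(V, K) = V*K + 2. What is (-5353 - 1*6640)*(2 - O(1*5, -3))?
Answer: -179895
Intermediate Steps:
O(V, K) = 2 + K*V (O(V, K) = K*V + 2 = 2 + K*V)
(-5353 - 1*6640)*(2 - O(1*5, -3)) = (-5353 - 1*6640)*(2 - (2 - 3*5)) = (-5353 - 6640)*(2 - (2 - 3*5)) = -11993*(2 - (2 - 15)) = -11993*(2 - 1*(-13)) = -11993*(2 + 13) = -11993*15 = -179895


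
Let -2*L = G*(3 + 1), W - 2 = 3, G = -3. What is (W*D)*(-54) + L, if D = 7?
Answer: -1884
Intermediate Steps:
W = 5 (W = 2 + 3 = 5)
L = 6 (L = -(-3)*(3 + 1)/2 = -(-3)*4/2 = -½*(-12) = 6)
(W*D)*(-54) + L = (5*7)*(-54) + 6 = 35*(-54) + 6 = -1890 + 6 = -1884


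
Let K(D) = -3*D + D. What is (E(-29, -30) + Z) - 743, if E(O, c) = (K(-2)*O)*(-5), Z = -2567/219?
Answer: -38264/219 ≈ -174.72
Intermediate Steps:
Z = -2567/219 (Z = -2567*1/219 = -2567/219 ≈ -11.721)
K(D) = -2*D
E(O, c) = -20*O (E(O, c) = ((-2*(-2))*O)*(-5) = (4*O)*(-5) = -20*O)
(E(-29, -30) + Z) - 743 = (-20*(-29) - 2567/219) - 743 = (580 - 2567/219) - 743 = 124453/219 - 743 = -38264/219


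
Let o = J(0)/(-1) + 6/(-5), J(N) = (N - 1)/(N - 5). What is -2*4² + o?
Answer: -167/5 ≈ -33.400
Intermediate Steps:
J(N) = (-1 + N)/(-5 + N)
o = -7/5 (o = ((-1 + 0)/(-5 + 0))/(-1) + 6/(-5) = (-1/(-5))*(-1) + 6*(-⅕) = -⅕*(-1)*(-1) - 6/5 = (⅕)*(-1) - 6/5 = -⅕ - 6/5 = -7/5 ≈ -1.4000)
-2*4² + o = -2*4² - 7/5 = -2*16 - 7/5 = -32 - 7/5 = -167/5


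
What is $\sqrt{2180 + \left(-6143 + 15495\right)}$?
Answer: $62 \sqrt{3} \approx 107.39$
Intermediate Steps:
$\sqrt{2180 + \left(-6143 + 15495\right)} = \sqrt{2180 + 9352} = \sqrt{11532} = 62 \sqrt{3}$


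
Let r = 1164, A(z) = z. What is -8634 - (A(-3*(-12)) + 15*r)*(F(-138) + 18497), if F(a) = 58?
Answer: -324646914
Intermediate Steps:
-8634 - (A(-3*(-12)) + 15*r)*(F(-138) + 18497) = -8634 - (-3*(-12) + 15*1164)*(58 + 18497) = -8634 - (36 + 17460)*18555 = -8634 - 17496*18555 = -8634 - 1*324638280 = -8634 - 324638280 = -324646914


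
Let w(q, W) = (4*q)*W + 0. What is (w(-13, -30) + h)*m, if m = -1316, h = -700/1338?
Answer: -1372969640/669 ≈ -2.0523e+6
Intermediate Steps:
w(q, W) = 4*W*q (w(q, W) = 4*W*q + 0 = 4*W*q)
h = -350/669 (h = -700*1/1338 = -350/669 ≈ -0.52317)
(w(-13, -30) + h)*m = (4*(-30)*(-13) - 350/669)*(-1316) = (1560 - 350/669)*(-1316) = (1043290/669)*(-1316) = -1372969640/669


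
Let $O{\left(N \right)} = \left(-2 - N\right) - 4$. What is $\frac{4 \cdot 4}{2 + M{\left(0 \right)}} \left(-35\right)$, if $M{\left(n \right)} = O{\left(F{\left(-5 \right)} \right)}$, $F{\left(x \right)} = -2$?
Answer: $280$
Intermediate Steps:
$O{\left(N \right)} = -6 - N$ ($O{\left(N \right)} = \left(-2 - N\right) - 4 = -6 - N$)
$M{\left(n \right)} = -4$ ($M{\left(n \right)} = -6 - -2 = -6 + 2 = -4$)
$\frac{4 \cdot 4}{2 + M{\left(0 \right)}} \left(-35\right) = \frac{4 \cdot 4}{2 - 4} \left(-35\right) = \frac{16}{-2} \left(-35\right) = 16 \left(- \frac{1}{2}\right) \left(-35\right) = \left(-8\right) \left(-35\right) = 280$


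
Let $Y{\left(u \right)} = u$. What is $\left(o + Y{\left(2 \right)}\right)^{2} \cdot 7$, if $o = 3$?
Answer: $175$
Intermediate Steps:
$\left(o + Y{\left(2 \right)}\right)^{2} \cdot 7 = \left(3 + 2\right)^{2} \cdot 7 = 5^{2} \cdot 7 = 25 \cdot 7 = 175$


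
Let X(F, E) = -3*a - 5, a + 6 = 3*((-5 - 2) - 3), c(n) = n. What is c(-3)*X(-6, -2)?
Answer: -309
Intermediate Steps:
a = -36 (a = -6 + 3*((-5 - 2) - 3) = -6 + 3*(-7 - 3) = -6 + 3*(-10) = -6 - 30 = -36)
X(F, E) = 103 (X(F, E) = -3*(-36) - 5 = 108 - 5 = 103)
c(-3)*X(-6, -2) = -3*103 = -309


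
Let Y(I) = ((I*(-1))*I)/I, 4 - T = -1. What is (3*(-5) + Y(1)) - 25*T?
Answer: -141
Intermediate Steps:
T = 5 (T = 4 - 1*(-1) = 4 + 1 = 5)
Y(I) = -I (Y(I) = ((-I)*I)/I = (-I**2)/I = -I)
(3*(-5) + Y(1)) - 25*T = (3*(-5) - 1*1) - 25*5 = (-15 - 1) - 125 = -16 - 125 = -141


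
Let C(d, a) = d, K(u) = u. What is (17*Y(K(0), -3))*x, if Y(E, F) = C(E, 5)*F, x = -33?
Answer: 0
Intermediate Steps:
Y(E, F) = E*F
(17*Y(K(0), -3))*x = (17*(0*(-3)))*(-33) = (17*0)*(-33) = 0*(-33) = 0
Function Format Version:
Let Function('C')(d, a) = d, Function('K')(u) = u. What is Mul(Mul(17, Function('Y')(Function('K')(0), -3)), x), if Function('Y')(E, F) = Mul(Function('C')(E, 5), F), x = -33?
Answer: 0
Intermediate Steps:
Function('Y')(E, F) = Mul(E, F)
Mul(Mul(17, Function('Y')(Function('K')(0), -3)), x) = Mul(Mul(17, Mul(0, -3)), -33) = Mul(Mul(17, 0), -33) = Mul(0, -33) = 0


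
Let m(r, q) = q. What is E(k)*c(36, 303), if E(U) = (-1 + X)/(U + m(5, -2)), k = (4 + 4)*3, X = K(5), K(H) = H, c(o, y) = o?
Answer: 72/11 ≈ 6.5455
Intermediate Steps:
X = 5
k = 24 (k = 8*3 = 24)
E(U) = 4/(-2 + U) (E(U) = (-1 + 5)/(U - 2) = 4/(-2 + U))
E(k)*c(36, 303) = (4/(-2 + 24))*36 = (4/22)*36 = (4*(1/22))*36 = (2/11)*36 = 72/11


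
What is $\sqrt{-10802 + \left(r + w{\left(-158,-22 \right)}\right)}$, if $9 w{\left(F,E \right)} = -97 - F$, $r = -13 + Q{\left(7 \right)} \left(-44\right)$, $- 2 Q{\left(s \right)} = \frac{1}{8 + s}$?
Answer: $\frac{4 i \sqrt{151970}}{15} \approx 103.96 i$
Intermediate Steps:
$Q{\left(s \right)} = - \frac{1}{2 \left(8 + s\right)}$
$r = - \frac{173}{15}$ ($r = -13 + - \frac{1}{16 + 2 \cdot 7} \left(-44\right) = -13 + - \frac{1}{16 + 14} \left(-44\right) = -13 + - \frac{1}{30} \left(-44\right) = -13 + \left(-1\right) \frac{1}{30} \left(-44\right) = -13 - - \frac{22}{15} = -13 + \frac{22}{15} = - \frac{173}{15} \approx -11.533$)
$w{\left(F,E \right)} = - \frac{97}{9} - \frac{F}{9}$ ($w{\left(F,E \right)} = \frac{-97 - F}{9} = - \frac{97}{9} - \frac{F}{9}$)
$\sqrt{-10802 + \left(r + w{\left(-158,-22 \right)}\right)} = \sqrt{-10802 - \frac{214}{45}} = \sqrt{- \frac{486304}{45}} = \frac{4 i \sqrt{151970}}{15}$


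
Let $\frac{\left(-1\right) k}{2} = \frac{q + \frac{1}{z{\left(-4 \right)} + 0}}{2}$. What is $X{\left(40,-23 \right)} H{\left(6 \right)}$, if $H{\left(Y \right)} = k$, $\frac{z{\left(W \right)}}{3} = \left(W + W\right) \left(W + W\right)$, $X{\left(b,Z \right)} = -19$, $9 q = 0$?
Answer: $\frac{19}{192} \approx 0.098958$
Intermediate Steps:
$q = 0$ ($q = \frac{1}{9} \cdot 0 = 0$)
$z{\left(W \right)} = 12 W^{2}$ ($z{\left(W \right)} = 3 \left(W + W\right) \left(W + W\right) = 3 \cdot 2 W 2 W = 3 \cdot 4 W^{2} = 12 W^{2}$)
$k = - \frac{1}{192}$ ($k = - 2 \frac{0 + \frac{1}{12 \left(-4\right)^{2} + 0}}{2} = - 2 \left(0 + \frac{1}{12 \cdot 16 + 0}\right) \frac{1}{2} = - 2 \left(0 + \frac{1}{192 + 0}\right) \frac{1}{2} = - 2 \left(0 + \frac{1}{192}\right) \frac{1}{2} = - 2 \cdot \frac{1}{192} \cdot \frac{1}{2} = \left(-2\right) \frac{1}{384} = - \frac{1}{192} \approx -0.0052083$)
$H{\left(Y \right)} = - \frac{1}{192}$
$X{\left(40,-23 \right)} H{\left(6 \right)} = \left(-19\right) \left(- \frac{1}{192}\right) = \frac{19}{192}$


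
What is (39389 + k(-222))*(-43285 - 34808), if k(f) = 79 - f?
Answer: -3099511170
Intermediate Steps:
(39389 + k(-222))*(-43285 - 34808) = (39389 + (79 - 1*(-222)))*(-43285 - 34808) = (39389 + (79 + 222))*(-78093) = (39389 + 301)*(-78093) = 39690*(-78093) = -3099511170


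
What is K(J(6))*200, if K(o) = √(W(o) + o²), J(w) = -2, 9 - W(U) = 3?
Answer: 200*√10 ≈ 632.46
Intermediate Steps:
W(U) = 6 (W(U) = 9 - 1*3 = 9 - 3 = 6)
K(o) = √(6 + o²)
K(J(6))*200 = √(6 + (-2)²)*200 = √(6 + 4)*200 = √10*200 = 200*√10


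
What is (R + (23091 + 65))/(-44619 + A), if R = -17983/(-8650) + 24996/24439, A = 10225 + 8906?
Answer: -1631924246179/1796031885600 ≈ -0.90863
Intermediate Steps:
A = 19131
R = 655701937/211397350 (R = -17983*(-1/8650) + 24996*(1/24439) = 17983/8650 + 24996/24439 = 655701937/211397350 ≈ 3.1017)
(R + (23091 + 65))/(-44619 + A) = (655701937/211397350 + (23091 + 65))/(-44619 + 19131) = (655701937/211397350 + 23156)/(-25488) = (4895772738537/211397350)*(-1/25488) = -1631924246179/1796031885600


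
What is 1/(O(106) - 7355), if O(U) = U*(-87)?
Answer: -1/16577 ≈ -6.0325e-5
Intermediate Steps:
O(U) = -87*U
1/(O(106) - 7355) = 1/(-87*106 - 7355) = 1/(-9222 - 7355) = 1/(-16577) = -1/16577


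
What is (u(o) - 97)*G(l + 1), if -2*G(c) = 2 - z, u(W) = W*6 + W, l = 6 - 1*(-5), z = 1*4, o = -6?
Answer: -139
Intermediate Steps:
z = 4
l = 11 (l = 6 + 5 = 11)
u(W) = 7*W (u(W) = 6*W + W = 7*W)
G(c) = 1 (G(c) = -(2 - 1*4)/2 = -(2 - 4)/2 = -½*(-2) = 1)
(u(o) - 97)*G(l + 1) = (7*(-6) - 97)*1 = (-42 - 97)*1 = -139*1 = -139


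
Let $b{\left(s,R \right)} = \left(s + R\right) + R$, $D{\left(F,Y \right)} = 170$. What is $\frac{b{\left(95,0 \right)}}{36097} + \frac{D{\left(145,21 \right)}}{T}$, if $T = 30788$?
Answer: $\frac{4530675}{555677218} \approx 0.0081534$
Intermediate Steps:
$b{\left(s,R \right)} = s + 2 R$ ($b{\left(s,R \right)} = \left(R + s\right) + R = s + 2 R$)
$\frac{b{\left(95,0 \right)}}{36097} + \frac{D{\left(145,21 \right)}}{T} = \frac{95 + 2 \cdot 0}{36097} + \frac{170}{30788} = \left(95 + 0\right) \frac{1}{36097} + 170 \cdot \frac{1}{30788} = 95 \cdot \frac{1}{36097} + \frac{85}{15394} = \frac{95}{36097} + \frac{85}{15394} = \frac{4530675}{555677218}$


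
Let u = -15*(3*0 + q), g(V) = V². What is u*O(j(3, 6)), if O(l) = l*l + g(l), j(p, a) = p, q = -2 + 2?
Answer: 0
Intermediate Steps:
q = 0
u = 0 (u = -15*(3*0 + 0) = -15*(0 + 0) = -15*0 = 0)
O(l) = 2*l² (O(l) = l*l + l² = l² + l² = 2*l²)
u*O(j(3, 6)) = 0*(2*3²) = 0*(2*9) = 0*18 = 0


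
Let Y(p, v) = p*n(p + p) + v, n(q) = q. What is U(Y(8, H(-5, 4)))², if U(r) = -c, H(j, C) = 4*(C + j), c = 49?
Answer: 2401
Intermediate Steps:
H(j, C) = 4*C + 4*j
Y(p, v) = v + 2*p² (Y(p, v) = p*(p + p) + v = p*(2*p) + v = 2*p² + v = v + 2*p²)
U(r) = -49 (U(r) = -1*49 = -49)
U(Y(8, H(-5, 4)))² = (-49)² = 2401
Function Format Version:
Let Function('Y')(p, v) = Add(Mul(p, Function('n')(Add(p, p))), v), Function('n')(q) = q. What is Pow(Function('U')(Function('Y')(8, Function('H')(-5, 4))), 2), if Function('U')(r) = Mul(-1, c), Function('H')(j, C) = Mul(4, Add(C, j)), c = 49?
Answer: 2401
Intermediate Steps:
Function('H')(j, C) = Add(Mul(4, C), Mul(4, j))
Function('Y')(p, v) = Add(v, Mul(2, Pow(p, 2))) (Function('Y')(p, v) = Add(Mul(p, Add(p, p)), v) = Add(Mul(p, Mul(2, p)), v) = Add(Mul(2, Pow(p, 2)), v) = Add(v, Mul(2, Pow(p, 2))))
Function('U')(r) = -49 (Function('U')(r) = Mul(-1, 49) = -49)
Pow(Function('U')(Function('Y')(8, Function('H')(-5, 4))), 2) = Pow(-49, 2) = 2401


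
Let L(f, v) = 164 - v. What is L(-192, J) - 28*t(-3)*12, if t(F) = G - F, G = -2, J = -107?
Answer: -65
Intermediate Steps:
t(F) = -2 - F
L(-192, J) - 28*t(-3)*12 = (164 - 1*(-107)) - 28*(-2 - 1*(-3))*12 = (164 + 107) - 28*(-2 + 3)*12 = 271 - 28*1*12 = 271 - 28*12 = 271 - 336 = -65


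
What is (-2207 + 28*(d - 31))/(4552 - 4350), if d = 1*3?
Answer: -2991/202 ≈ -14.807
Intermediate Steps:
d = 3
(-2207 + 28*(d - 31))/(4552 - 4350) = (-2207 + 28*(3 - 31))/(4552 - 4350) = (-2207 + 28*(-28))/202 = (-2207 - 784)*(1/202) = -2991*1/202 = -2991/202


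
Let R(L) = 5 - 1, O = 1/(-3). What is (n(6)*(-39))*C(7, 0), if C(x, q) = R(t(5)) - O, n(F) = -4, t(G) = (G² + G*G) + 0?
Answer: 676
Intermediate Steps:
t(G) = 2*G² (t(G) = (G² + G²) + 0 = 2*G² + 0 = 2*G²)
O = -⅓ ≈ -0.33333
R(L) = 4
C(x, q) = 13/3 (C(x, q) = 4 - 1*(-⅓) = 4 + ⅓ = 13/3)
(n(6)*(-39))*C(7, 0) = -4*(-39)*(13/3) = 156*(13/3) = 676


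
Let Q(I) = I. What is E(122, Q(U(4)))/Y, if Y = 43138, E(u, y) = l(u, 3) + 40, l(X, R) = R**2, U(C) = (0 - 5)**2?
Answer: 49/43138 ≈ 0.0011359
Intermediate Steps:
U(C) = 25 (U(C) = (-5)**2 = 25)
E(u, y) = 49 (E(u, y) = 3**2 + 40 = 9 + 40 = 49)
E(122, Q(U(4)))/Y = 49/43138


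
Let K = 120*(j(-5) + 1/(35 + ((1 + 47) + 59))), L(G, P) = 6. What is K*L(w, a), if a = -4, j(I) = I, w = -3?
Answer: -255240/71 ≈ -3594.9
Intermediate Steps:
K = -42540/71 (K = 120*(-5 + 1/(35 + ((1 + 47) + 59))) = 120*(-5 + 1/(35 + (48 + 59))) = 120*(-5 + 1/(35 + 107)) = 120*(-5 + 1/142) = 120*(-709/142) = -42540/71 ≈ -599.16)
K*L(w, a) = -42540/71*6 = -255240/71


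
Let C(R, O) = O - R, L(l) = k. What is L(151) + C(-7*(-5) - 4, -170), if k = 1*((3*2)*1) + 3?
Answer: -192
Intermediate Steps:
k = 9 (k = 1*(6*1) + 3 = 1*6 + 3 = 6 + 3 = 9)
L(l) = 9
L(151) + C(-7*(-5) - 4, -170) = 9 + (-170 - (-7*(-5) - 4)) = 9 + (-170 - (35 - 4)) = 9 + (-170 - 1*31) = 9 + (-170 - 31) = 9 - 201 = -192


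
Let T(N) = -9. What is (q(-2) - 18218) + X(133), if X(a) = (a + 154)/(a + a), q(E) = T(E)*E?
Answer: -691559/38 ≈ -18199.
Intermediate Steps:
q(E) = -9*E
X(a) = (154 + a)/(2*a) (X(a) = (154 + a)/((2*a)) = (154 + a)*(1/(2*a)) = (154 + a)/(2*a))
(q(-2) - 18218) + X(133) = (-9*(-2) - 18218) + (1/2)*(154 + 133)/133 = (18 - 18218) + (1/2)*(1/133)*287 = -18200 + 41/38 = -691559/38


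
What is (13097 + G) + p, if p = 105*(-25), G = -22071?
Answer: -11599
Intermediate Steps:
p = -2625
(13097 + G) + p = (13097 - 22071) - 2625 = -8974 - 2625 = -11599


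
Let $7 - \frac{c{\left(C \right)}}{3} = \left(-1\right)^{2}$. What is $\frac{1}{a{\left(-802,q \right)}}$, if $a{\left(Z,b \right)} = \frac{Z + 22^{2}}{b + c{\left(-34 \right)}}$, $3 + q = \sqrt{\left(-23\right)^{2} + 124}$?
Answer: $- \frac{5}{106} - \frac{\sqrt{653}}{318} \approx -0.12753$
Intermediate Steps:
$q = -3 + \sqrt{653}$ ($q = -3 + \sqrt{\left(-23\right)^{2} + 124} = -3 + \sqrt{529 + 124} = -3 + \sqrt{653} \approx 22.554$)
$c{\left(C \right)} = 18$ ($c{\left(C \right)} = 21 - 3 \left(-1\right)^{2} = 21 - 3 = 18$)
$a{\left(Z,b \right)} = \frac{484 + Z}{18 + b}$ ($a{\left(Z,b \right)} = \frac{Z + 22^{2}}{b + 18} = \frac{Z + 484}{18 + b} = \frac{484 + Z}{18 + b}$)
$\frac{1}{a{\left(-802,q \right)}} = \frac{1}{\frac{1}{18 - \left(3 - \sqrt{653}\right)} \left(484 - 802\right)} = \frac{1}{\frac{1}{15 + \sqrt{653}} \left(-318\right)} = \frac{1}{\left(-318\right) \frac{1}{15 + \sqrt{653}}} = - \frac{5}{106} - \frac{\sqrt{653}}{318}$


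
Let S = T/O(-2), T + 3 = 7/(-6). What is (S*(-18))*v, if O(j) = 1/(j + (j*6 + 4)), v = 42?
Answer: -31500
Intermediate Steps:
T = -25/6 (T = -3 + 7/(-6) = -3 + 7*(-1/6) = -3 - 7/6 = -25/6 ≈ -4.1667)
O(j) = 1/(4 + 7*j) (O(j) = 1/(j + (6*j + 4)) = 1/(j + (4 + 6*j)) = 1/(4 + 7*j))
S = 125/3 (S = -25/(6*(1/(4 + 7*(-2)))) = -25/(6*(1/(4 - 14))) = -25/(6*(1/(-10))) = -25/(6*(-1/10)) = -25/6*(-10) = 125/3 ≈ 41.667)
(S*(-18))*v = ((125/3)*(-18))*42 = -750*42 = -31500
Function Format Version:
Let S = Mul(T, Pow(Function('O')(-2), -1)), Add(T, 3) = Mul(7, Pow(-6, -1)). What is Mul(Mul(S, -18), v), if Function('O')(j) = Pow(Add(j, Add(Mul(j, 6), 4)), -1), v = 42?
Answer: -31500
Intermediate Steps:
T = Rational(-25, 6) (T = Add(-3, Mul(7, Pow(-6, -1))) = Add(-3, Mul(7, Rational(-1, 6))) = Add(-3, Rational(-7, 6)) = Rational(-25, 6) ≈ -4.1667)
Function('O')(j) = Pow(Add(4, Mul(7, j)), -1) (Function('O')(j) = Pow(Add(j, Add(Mul(6, j), 4)), -1) = Pow(Add(j, Add(4, Mul(6, j))), -1) = Pow(Add(4, Mul(7, j)), -1))
S = Rational(125, 3) (S = Mul(Rational(-25, 6), Pow(Pow(Add(4, Mul(7, -2)), -1), -1)) = Mul(Rational(-25, 6), Pow(Pow(Add(4, -14), -1), -1)) = Mul(Rational(-25, 6), Pow(Pow(-10, -1), -1)) = Mul(Rational(-25, 6), Pow(Rational(-1, 10), -1)) = Mul(Rational(-25, 6), -10) = Rational(125, 3) ≈ 41.667)
Mul(Mul(S, -18), v) = Mul(Mul(Rational(125, 3), -18), 42) = Mul(-750, 42) = -31500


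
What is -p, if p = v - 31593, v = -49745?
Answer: 81338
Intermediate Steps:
p = -81338 (p = -49745 - 31593 = -81338)
-p = -1*(-81338) = 81338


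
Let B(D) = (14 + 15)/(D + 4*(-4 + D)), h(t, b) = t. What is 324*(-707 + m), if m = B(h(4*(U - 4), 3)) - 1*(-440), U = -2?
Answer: -2943621/34 ≈ -86577.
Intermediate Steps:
B(D) = 29/(-16 + 5*D) (B(D) = 29/(D + (-16 + 4*D)) = 29/(-16 + 5*D))
m = 59811/136 (m = 29/(-16 + 5*(4*(-2 - 4))) - 1*(-440) = 29/(-16 + 5*(4*(-6))) + 440 = 29/(-16 + 5*(-24)) + 440 = 29/(-16 - 120) + 440 = 29/(-136) + 440 = 29*(-1/136) + 440 = -29/136 + 440 = 59811/136 ≈ 439.79)
324*(-707 + m) = 324*(-707 + 59811/136) = 324*(-36341/136) = -2943621/34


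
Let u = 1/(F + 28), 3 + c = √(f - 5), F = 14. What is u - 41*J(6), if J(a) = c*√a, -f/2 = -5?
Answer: 1/42 + 41*√6*(3 - √5) ≈ 76.745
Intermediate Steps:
f = 10 (f = -2*(-5) = 10)
c = -3 + √5 (c = -3 + √(10 - 5) = -3 + √5 ≈ -0.76393)
u = 1/42 (u = 1/(14 + 28) = 1/42 ≈ 0.023810)
J(a) = √a*(-3 + √5) (J(a) = (-3 + √5)*√a = √a*(-3 + √5))
u - 41*J(6) = 1/42 - 41*√6*(-3 + √5)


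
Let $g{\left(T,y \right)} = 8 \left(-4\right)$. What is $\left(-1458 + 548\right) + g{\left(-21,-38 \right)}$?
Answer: $-942$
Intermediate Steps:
$g{\left(T,y \right)} = -32$
$\left(-1458 + 548\right) + g{\left(-21,-38 \right)} = \left(-1458 + 548\right) - 32 = -910 - 32 = -942$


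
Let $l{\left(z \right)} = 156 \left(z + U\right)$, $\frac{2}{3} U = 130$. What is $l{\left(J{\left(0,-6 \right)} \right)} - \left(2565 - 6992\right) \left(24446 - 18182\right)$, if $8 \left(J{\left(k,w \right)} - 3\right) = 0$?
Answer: $27761616$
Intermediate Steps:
$U = 195$ ($U = \frac{3}{2} \cdot 130 = 195$)
$J{\left(k,w \right)} = 3$ ($J{\left(k,w \right)} = 3 + \frac{1}{8} \cdot 0 = 3 + 0 = 3$)
$l{\left(z \right)} = 30420 + 156 z$ ($l{\left(z \right)} = 156 \left(z + 195\right) = 156 \left(195 + z\right) = 30420 + 156 z$)
$l{\left(J{\left(0,-6 \right)} \right)} - \left(2565 - 6992\right) \left(24446 - 18182\right) = \left(30420 + 156 \cdot 3\right) - \left(2565 - 6992\right) \left(24446 - 18182\right) = \left(30420 + 468\right) - \left(-4427\right) 6264 = 30888 - -27730728 = 30888 + 27730728 = 27761616$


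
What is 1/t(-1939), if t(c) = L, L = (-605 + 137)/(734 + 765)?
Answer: -1499/468 ≈ -3.2030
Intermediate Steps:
L = -468/1499 ≈ -0.31221
t(c) = -468/1499
1/t(-1939) = 1/(-468/1499) = -1499/468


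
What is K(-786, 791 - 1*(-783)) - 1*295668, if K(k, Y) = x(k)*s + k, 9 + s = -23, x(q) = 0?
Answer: -296454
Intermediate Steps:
s = -32 (s = -9 - 23 = -32)
K(k, Y) = k (K(k, Y) = 0*(-32) + k = 0 + k = k)
K(-786, 791 - 1*(-783)) - 1*295668 = -786 - 1*295668 = -786 - 295668 = -296454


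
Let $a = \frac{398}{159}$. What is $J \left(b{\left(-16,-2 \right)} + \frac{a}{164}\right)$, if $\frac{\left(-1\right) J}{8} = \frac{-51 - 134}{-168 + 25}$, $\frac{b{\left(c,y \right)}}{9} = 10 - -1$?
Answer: $- \frac{955311140}{932217} \approx -1024.8$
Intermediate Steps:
$b{\left(c,y \right)} = 99$ ($b{\left(c,y \right)} = 9 \left(10 - -1\right) = 9 \left(10 + 1\right) = 9 \cdot 11 = 99$)
$a = \frac{398}{159}$ ($a = 398 \cdot \frac{1}{159} = \frac{398}{159} \approx 2.5031$)
$J = - \frac{1480}{143}$ ($J = - 8 \frac{-51 - 134}{-168 + 25} = - 8 \left(- \frac{185}{-143}\right) = - 8 \left(\left(-185\right) \left(- \frac{1}{143}\right)\right) = \left(-8\right) \frac{185}{143} = - \frac{1480}{143} \approx -10.35$)
$J \left(b{\left(-16,-2 \right)} + \frac{a}{164}\right) = - \frac{1480 \left(99 + \frac{398}{159 \cdot 164}\right)}{143} = - \frac{1480 \left(99 + \frac{398}{159} \cdot \frac{1}{164}\right)}{143} = - \frac{1480 \left(99 + \frac{199}{13038}\right)}{143} = \left(- \frac{1480}{143}\right) \frac{1290961}{13038} = - \frac{955311140}{932217}$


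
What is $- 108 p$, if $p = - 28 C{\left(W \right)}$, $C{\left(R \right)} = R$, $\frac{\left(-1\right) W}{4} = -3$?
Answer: $36288$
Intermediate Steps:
$W = 12$ ($W = \left(-4\right) \left(-3\right) = 12$)
$p = -336$ ($p = \left(-28\right) 12 = -336$)
$- 108 p = \left(-108\right) \left(-336\right) = 36288$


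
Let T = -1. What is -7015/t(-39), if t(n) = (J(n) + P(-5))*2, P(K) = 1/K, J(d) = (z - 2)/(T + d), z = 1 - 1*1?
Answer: 70150/3 ≈ 23383.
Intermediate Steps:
z = 0 (z = 1 - 1 = 0)
J(d) = -2/(-1 + d) (J(d) = (0 - 2)/(-1 + d) = -2/(-1 + d))
P(K) = 1/K
t(n) = -2/5 - 4/(-1 + n) (t(n) = (-2/(-1 + n) + 1/(-5))*2 = (-2/(-1 + n) - 1/5)*2 = (-1/5 - 2/(-1 + n))*2 = -2/5 - 4/(-1 + n))
-7015/t(-39) = -7015*5*(-1 - 39)/(2*(-9 - 1*(-39))) = -7015*(-100/(-9 + 39)) = -7015/((2/5)*(-1/40)*30) = -7015/(-3/10) = -7015*(-10/3) = 70150/3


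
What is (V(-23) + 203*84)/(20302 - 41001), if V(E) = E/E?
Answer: -17053/20699 ≈ -0.82386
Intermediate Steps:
V(E) = 1
(V(-23) + 203*84)/(20302 - 41001) = (1 + 203*84)/(20302 - 41001) = (1 + 17052)/(-20699) = 17053*(-1/20699) = -17053/20699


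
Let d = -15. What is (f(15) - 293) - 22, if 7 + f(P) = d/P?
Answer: -323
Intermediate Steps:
f(P) = -7 - 15/P
(f(15) - 293) - 22 = ((-7 - 15/15) - 293) - 22 = ((-7 - 15*1/15) - 293) - 22 = ((-7 - 1) - 293) - 22 = (-8 - 293) - 22 = -301 - 22 = -323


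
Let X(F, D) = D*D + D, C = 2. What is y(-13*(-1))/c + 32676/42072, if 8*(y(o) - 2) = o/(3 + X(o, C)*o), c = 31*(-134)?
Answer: 3662580131/4718711376 ≈ 0.77618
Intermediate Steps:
X(F, D) = D + D² (X(F, D) = D² + D = D + D²)
c = -4154
y(o) = 2 + o/(8*(3 + 6*o)) (y(o) = 2 + (o/(3 + (2*(1 + 2))*o))/8 = 2 + (o/(3 + (2*3)*o))/8 = 2 + (o/(3 + 6*o))/8 = 2 + o/(8*(3 + 6*o)))
y(-13*(-1))/c + 32676/42072 = ((48 + 97*(-13*(-1)))/(24*(1 + 2*(-13*(-1)))))/(-4154) + 32676/42072 = ((48 + 97*13)/(24*(1 + 2*13)))*(-1/4154) + 32676*(1/42072) = ((48 + 1261)/(24*(1 + 26)))*(-1/4154) + 2723/3506 = ((1/24)*1309/27)*(-1/4154) + 2723/3506 = ((1/24)*(1/27)*1309)*(-1/4154) + 2723/3506 = (1309/648)*(-1/4154) + 2723/3506 = -1309/2691792 + 2723/3506 = 3662580131/4718711376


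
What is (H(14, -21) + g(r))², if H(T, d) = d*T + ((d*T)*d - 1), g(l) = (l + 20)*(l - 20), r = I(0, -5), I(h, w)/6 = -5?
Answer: 40691641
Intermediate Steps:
I(h, w) = -30 (I(h, w) = 6*(-5) = -30)
r = -30
g(l) = (-20 + l)*(20 + l) (g(l) = (20 + l)*(-20 + l) = (-20 + l)*(20 + l))
H(T, d) = -1 + T*d + T*d² (H(T, d) = T*d + ((T*d)*d - 1) = T*d + (T*d² - 1) = T*d + (-1 + T*d²) = -1 + T*d + T*d²)
(H(14, -21) + g(r))² = ((-1 + 14*(-21) + 14*(-21)²) + (-400 + (-30)²))² = ((-1 - 294 + 14*441) + (-400 + 900))² = ((-1 - 294 + 6174) + 500)² = (5879 + 500)² = 6379² = 40691641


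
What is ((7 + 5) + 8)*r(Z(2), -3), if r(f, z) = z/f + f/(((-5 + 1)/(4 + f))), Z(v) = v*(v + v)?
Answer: -975/2 ≈ -487.50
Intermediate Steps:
Z(v) = 2*v**2 (Z(v) = v*(2*v) = 2*v**2)
r(f, z) = f*(-1 - f/4) + z/f (r(f, z) = z/f + f/((-4/(4 + f))) = z/f + f*(-1 - f/4) = f*(-1 - f/4) + z/f)
((7 + 5) + 8)*r(Z(2), -3) = ((7 + 5) + 8)*(-2*2**2 - (2*2**2)**2/4 - 3/(2*2**2)) = (12 + 8)*(-2*4 - (2*4)**2/4 - 3/(2*4)) = 20*(-1*8 - 1/4*8**2 - 3/8) = 20*(-8 - 1/4*64 - 3*1/8) = 20*(-8 - 16 - 3/8) = 20*(-195/8) = -975/2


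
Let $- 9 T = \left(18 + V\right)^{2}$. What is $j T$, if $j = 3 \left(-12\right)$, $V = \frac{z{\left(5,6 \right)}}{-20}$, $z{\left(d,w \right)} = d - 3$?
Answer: $\frac{32041}{25} \approx 1281.6$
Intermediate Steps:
$z{\left(d,w \right)} = -3 + d$
$V = - \frac{1}{10}$ ($V = \frac{-3 + 5}{-20} = 2 \left(- \frac{1}{20}\right) = - \frac{1}{10} \approx -0.1$)
$T = - \frac{32041}{900}$ ($T = - \frac{\left(18 - \frac{1}{10}\right)^{2}}{9} = - \frac{\left(\frac{179}{10}\right)^{2}}{9} = \left(- \frac{1}{9}\right) \frac{32041}{100} = - \frac{32041}{900} \approx -35.601$)
$j = -36$
$j T = \left(-36\right) \left(- \frac{32041}{900}\right) = \frac{32041}{25}$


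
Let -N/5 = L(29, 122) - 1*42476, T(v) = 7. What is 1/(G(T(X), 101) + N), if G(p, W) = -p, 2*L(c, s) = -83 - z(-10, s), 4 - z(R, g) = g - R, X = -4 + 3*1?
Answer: 2/424521 ≈ 4.7112e-6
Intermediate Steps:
X = -1 (X = -4 + 3 = -1)
z(R, g) = 4 + R - g (z(R, g) = 4 - (g - R) = 4 + (R - g) = 4 + R - g)
L(c, s) = -77/2 + s/2 (L(c, s) = (-83 - (4 - 10 - s))/2 = (-83 - (-6 - s))/2 = (-83 + (6 + s))/2 = (-77 + s)/2 = -77/2 + s/2)
N = 424535/2 (N = -5*((-77/2 + (½)*122) - 1*42476) = -5*((-77/2 + 61) - 42476) = -5*(45/2 - 42476) = -5*(-84907/2) = 424535/2 ≈ 2.1227e+5)
1/(G(T(X), 101) + N) = 1/(-1*7 + 424535/2) = 1/(-7 + 424535/2) = 1/(424521/2) = 2/424521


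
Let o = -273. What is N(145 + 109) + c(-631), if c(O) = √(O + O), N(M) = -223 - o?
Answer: 50 + I*√1262 ≈ 50.0 + 35.525*I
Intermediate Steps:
N(M) = 50 (N(M) = -223 - 1*(-273) = -223 + 273 = 50)
c(O) = √2*√O (c(O) = √(2*O) = √2*√O)
N(145 + 109) + c(-631) = 50 + √2*√(-631) = 50 + √2*(I*√631) = 50 + I*√1262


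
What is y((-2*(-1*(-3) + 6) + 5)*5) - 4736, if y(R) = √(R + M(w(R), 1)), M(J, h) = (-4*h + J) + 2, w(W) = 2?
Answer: -4736 + I*√65 ≈ -4736.0 + 8.0623*I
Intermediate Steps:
M(J, h) = 2 + J - 4*h (M(J, h) = (J - 4*h) + 2 = 2 + J - 4*h)
y(R) = √R (y(R) = √(R + (2 + 2 - 4*1)) = √(R + (2 + 2 - 4)) = √(R + 0) = √R)
y((-2*(-1*(-3) + 6) + 5)*5) - 4736 = √((-2*(-1*(-3) + 6) + 5)*5) - 4736 = √((-2*(3 + 6) + 5)*5) - 4736 = √((-2*9 + 5)*5) - 4736 = √((-18 + 5)*5) - 4736 = √(-13*5) - 4736 = √(-65) - 4736 = I*√65 - 4736 = -4736 + I*√65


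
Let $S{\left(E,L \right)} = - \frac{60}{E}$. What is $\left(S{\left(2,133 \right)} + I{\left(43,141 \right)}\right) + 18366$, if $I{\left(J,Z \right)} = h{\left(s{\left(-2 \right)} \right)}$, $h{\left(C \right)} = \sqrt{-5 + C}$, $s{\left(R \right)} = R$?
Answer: $18336 + i \sqrt{7} \approx 18336.0 + 2.6458 i$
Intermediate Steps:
$I{\left(J,Z \right)} = i \sqrt{7}$ ($I{\left(J,Z \right)} = \sqrt{-5 - 2} = \sqrt{-7} = i \sqrt{7}$)
$\left(S{\left(2,133 \right)} + I{\left(43,141 \right)}\right) + 18366 = \left(- \frac{60}{2} + i \sqrt{7}\right) + 18366 = \left(\left(-60\right) \frac{1}{2} + i \sqrt{7}\right) + 18366 = \left(-30 + i \sqrt{7}\right) + 18366 = 18336 + i \sqrt{7}$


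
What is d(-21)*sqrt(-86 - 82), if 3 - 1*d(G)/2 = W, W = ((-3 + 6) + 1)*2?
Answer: -20*I*sqrt(42) ≈ -129.61*I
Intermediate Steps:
W = 8 (W = (3 + 1)*2 = 4*2 = 8)
d(G) = -10 (d(G) = 6 - 2*8 = 6 - 16 = -10)
d(-21)*sqrt(-86 - 82) = -10*sqrt(-86 - 82) = -20*I*sqrt(42)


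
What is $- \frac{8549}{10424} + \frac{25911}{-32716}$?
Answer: $- \frac{137446337}{85257896} \approx -1.6121$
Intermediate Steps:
$- \frac{8549}{10424} + \frac{25911}{-32716} = \left(-8549\right) \frac{1}{10424} + 25911 \left(- \frac{1}{32716}\right) = - \frac{8549}{10424} - \frac{25911}{32716} = - \frac{137446337}{85257896}$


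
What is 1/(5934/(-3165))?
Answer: -1055/1978 ≈ -0.53337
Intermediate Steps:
1/(5934/(-3165)) = 1/(5934*(-1/3165)) = 1/(-1978/1055) = -1055/1978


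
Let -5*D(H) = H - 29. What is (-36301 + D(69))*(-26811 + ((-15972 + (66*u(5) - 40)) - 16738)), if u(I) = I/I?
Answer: 2160203955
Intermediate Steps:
u(I) = 1
D(H) = 29/5 - H/5 (D(H) = -(H - 29)/5 = -(-29 + H)/5 = 29/5 - H/5)
(-36301 + D(69))*(-26811 + ((-15972 + (66*u(5) - 40)) - 16738)) = (-36301 + (29/5 - 1/5*69))*(-26811 + ((-15972 + (66*1 - 40)) - 16738)) = (-36301 + (29/5 - 69/5))*(-26811 + ((-15972 + (66 - 40)) - 16738)) = (-36301 - 8)*(-26811 + ((-15972 + 26) - 16738)) = -36309*(-26811 + (-15946 - 16738)) = -36309*(-26811 - 32684) = -36309*(-59495) = 2160203955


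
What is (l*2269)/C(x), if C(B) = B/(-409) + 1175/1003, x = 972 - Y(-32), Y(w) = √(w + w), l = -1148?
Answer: 528235101284458484/244437408857 + 8574159239687776*I/244437408857 ≈ 2.161e+6 + 35077.0*I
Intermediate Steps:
Y(w) = √2*√w (Y(w) = √(2*w) = √2*√w)
x = 972 - 8*I (x = 972 - √2*√(-32) = 972 - √2*4*I*√2 = 972 - 8*I ≈ 972.0 - 8.0*I)
C(B) = 1175/1003 - B/409 (C(B) = B*(-1/409) + 1175*(1/1003) = -B/409 + 1175/1003 = 1175/1003 - B/409)
(l*2269)/C(x) = (-1148*2269)/(1175/1003 - (972 - 8*I)/409) = -2604812/(1175/1003 + (-972/409 + 8*I/409)) = -2604812*168286191529*(-494341/410227 - 8*I/409)/244437408857 = -438353891129037548*(-494341/410227 - 8*I/409)/244437408857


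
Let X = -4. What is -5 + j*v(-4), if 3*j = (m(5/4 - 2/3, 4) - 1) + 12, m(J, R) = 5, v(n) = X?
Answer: -79/3 ≈ -26.333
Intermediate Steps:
v(n) = -4
j = 16/3 (j = ((5 - 1) + 12)/3 = (4 + 12)/3 = (1/3)*16 = 16/3 ≈ 5.3333)
-5 + j*v(-4) = -5 + (16/3)*(-4) = -5 - 64/3 = -79/3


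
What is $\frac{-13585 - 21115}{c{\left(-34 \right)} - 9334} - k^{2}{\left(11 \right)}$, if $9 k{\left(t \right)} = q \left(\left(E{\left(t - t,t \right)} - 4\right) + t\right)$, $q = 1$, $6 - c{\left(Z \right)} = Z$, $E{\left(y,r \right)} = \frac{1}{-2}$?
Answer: $\frac{1612019}{501876} \approx 3.212$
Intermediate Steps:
$E{\left(y,r \right)} = - \frac{1}{2}$
$c{\left(Z \right)} = 6 - Z$
$k{\left(t \right)} = - \frac{1}{2} + \frac{t}{9}$ ($k{\left(t \right)} = \frac{1 \left(\left(- \frac{1}{2} - 4\right) + t\right)}{9} = \frac{1 \left(- \frac{9}{2} + t\right)}{9} = \frac{- \frac{9}{2} + t}{9} = - \frac{1}{2} + \frac{t}{9}$)
$\frac{-13585 - 21115}{c{\left(-34 \right)} - 9334} - k^{2}{\left(11 \right)} = \frac{-13585 - 21115}{\left(6 - -34\right) - 9334} - \left(- \frac{1}{2} + \frac{1}{9} \cdot 11\right)^{2} = - \frac{34700}{\left(6 + 34\right) - 9334} - \left(- \frac{1}{2} + \frac{11}{9}\right)^{2} = - \frac{34700}{40 - 9334} - \left(\frac{13}{18}\right)^{2} = - \frac{34700}{-9294} - \frac{169}{324} = \left(-34700\right) \left(- \frac{1}{9294}\right) - \frac{169}{324} = \frac{17350}{4647} - \frac{169}{324} = \frac{1612019}{501876}$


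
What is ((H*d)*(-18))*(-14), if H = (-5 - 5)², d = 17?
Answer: 428400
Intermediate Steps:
H = 100 (H = (-10)² = 100)
((H*d)*(-18))*(-14) = ((100*17)*(-18))*(-14) = (1700*(-18))*(-14) = -30600*(-14) = 428400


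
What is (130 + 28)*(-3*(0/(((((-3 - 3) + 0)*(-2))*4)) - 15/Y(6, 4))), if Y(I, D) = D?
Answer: 3555/2 ≈ 1777.5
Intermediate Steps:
(130 + 28)*(-3*(0/(((((-3 - 3) + 0)*(-2))*4)) - 15/Y(6, 4))) = (130 + 28)*(-3*(0/(((((-3 - 3) + 0)*(-2))*4)) - 15/4)) = 158*(-3*(0/((((-6 + 0)*(-2))*4)) - 15*¼)) = 158*(-3*(0/((-6*(-2)*4)) - 15/4)) = 158*(-3*(0/((12*4)) - 15/4)) = 158*(-3*(0/48 - 15/4)) = 158*(-3*(0*(1/48) - 15/4)) = 158*(-3*(0 - 15/4)) = 158*(-3*(-15/4)) = 158*(45/4) = 3555/2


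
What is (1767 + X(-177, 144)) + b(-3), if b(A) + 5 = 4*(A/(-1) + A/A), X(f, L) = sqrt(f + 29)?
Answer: 1778 + 2*I*sqrt(37) ≈ 1778.0 + 12.166*I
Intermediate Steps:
X(f, L) = sqrt(29 + f)
b(A) = -1 - 4*A (b(A) = -5 + 4*(A/(-1) + A/A) = -5 + 4*(A*(-1) + 1) = -5 + 4*(-A + 1) = -5 + 4*(1 - A) = -5 + (4 - 4*A) = -1 - 4*A)
(1767 + X(-177, 144)) + b(-3) = (1767 + sqrt(29 - 177)) + (-1 - 4*(-3)) = (1767 + sqrt(-148)) + (-1 + 12) = (1767 + 2*I*sqrt(37)) + 11 = 1778 + 2*I*sqrt(37)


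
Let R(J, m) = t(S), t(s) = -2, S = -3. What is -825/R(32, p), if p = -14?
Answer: 825/2 ≈ 412.50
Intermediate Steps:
R(J, m) = -2
-825/R(32, p) = -825/(-2) = -825*(-½) = 825/2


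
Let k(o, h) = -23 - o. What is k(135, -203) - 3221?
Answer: -3379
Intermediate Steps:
k(135, -203) - 3221 = (-23 - 1*135) - 3221 = (-23 - 135) - 3221 = -158 - 3221 = -3379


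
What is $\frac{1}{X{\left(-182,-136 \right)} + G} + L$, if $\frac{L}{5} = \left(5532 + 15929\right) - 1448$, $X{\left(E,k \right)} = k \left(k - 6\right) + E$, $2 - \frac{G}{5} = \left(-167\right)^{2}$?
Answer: $\frac{12038319824}{120305} \approx 1.0007 \cdot 10^{5}$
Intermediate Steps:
$G = -139435$ ($G = 10 - 5 \left(-167\right)^{2} = 10 - 139445 = -139435$)
$X{\left(E,k \right)} = E + k \left(-6 + k\right)$ ($X{\left(E,k \right)} = k \left(-6 + k\right) + E = E + k \left(-6 + k\right)$)
$L = 100065$ ($L = 5 \left(\left(5532 + 15929\right) - 1448\right) = 5 \left(21461 - 1448\right) = 5 \cdot 20013 = 100065$)
$\frac{1}{X{\left(-182,-136 \right)} + G} + L = \frac{1}{\left(-182 + \left(-136\right)^{2} - -816\right) - 139435} + 100065 = \frac{1}{\left(-182 + 18496 + 816\right) - 139435} + 100065 = \frac{1}{19130 - 139435} + 100065 = \frac{1}{-120305} + 100065 = - \frac{1}{120305} + 100065 = \frac{12038319824}{120305}$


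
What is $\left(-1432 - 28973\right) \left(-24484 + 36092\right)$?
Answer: $-352941240$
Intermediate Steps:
$\left(-1432 - 28973\right) \left(-24484 + 36092\right) = \left(-30405\right) 11608 = -352941240$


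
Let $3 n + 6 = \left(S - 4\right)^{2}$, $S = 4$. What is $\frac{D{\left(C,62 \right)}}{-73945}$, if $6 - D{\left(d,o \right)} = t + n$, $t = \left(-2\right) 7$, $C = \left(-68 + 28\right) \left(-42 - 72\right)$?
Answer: $- \frac{22}{73945} \approx -0.00029752$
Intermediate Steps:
$C = 4560$ ($C = \left(-40\right) \left(-114\right) = 4560$)
$n = -2$ ($n = -2 + \frac{\left(4 - 4\right)^{2}}{3} = -2 + \frac{0^{2}}{3} = -2 + \frac{1}{3} \cdot 0 = -2 + 0 = -2$)
$t = -14$
$D{\left(d,o \right)} = 22$ ($D{\left(d,o \right)} = 6 - \left(-14 - 2\right) = 6 - -16 = 6 + 16 = 22$)
$\frac{D{\left(C,62 \right)}}{-73945} = \frac{22}{-73945} = 22 \left(- \frac{1}{73945}\right) = - \frac{22}{73945}$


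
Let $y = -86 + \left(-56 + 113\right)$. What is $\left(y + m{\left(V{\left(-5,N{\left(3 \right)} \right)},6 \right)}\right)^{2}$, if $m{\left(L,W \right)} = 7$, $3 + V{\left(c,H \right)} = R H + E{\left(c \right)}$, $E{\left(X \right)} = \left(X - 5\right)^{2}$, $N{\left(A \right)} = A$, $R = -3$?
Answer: $484$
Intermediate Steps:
$E{\left(X \right)} = \left(-5 + X\right)^{2}$
$y = -29$ ($y = -86 + 57 = -29$)
$V{\left(c,H \right)} = -3 + \left(-5 + c\right)^{2} - 3 H$ ($V{\left(c,H \right)} = -3 - \left(- \left(-5 + c\right)^{2} + 3 H\right) = -3 + \left(-5 + c\right)^{2} - 3 H$)
$\left(y + m{\left(V{\left(-5,N{\left(3 \right)} \right)},6 \right)}\right)^{2} = \left(-29 + 7\right)^{2} = \left(-22\right)^{2} = 484$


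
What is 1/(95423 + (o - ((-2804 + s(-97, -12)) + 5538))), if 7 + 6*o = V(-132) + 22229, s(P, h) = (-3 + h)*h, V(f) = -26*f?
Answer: 3/290354 ≈ 1.0332e-5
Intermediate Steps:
s(P, h) = h*(-3 + h)
o = 12827/3 (o = -7/6 + (-26*(-132) + 22229)/6 = -7/6 + (3432 + 22229)/6 = -7/6 + (⅙)*25661 = -7/6 + 25661/6 = 12827/3 ≈ 4275.7)
1/(95423 + (o - ((-2804 + s(-97, -12)) + 5538))) = 1/(95423 + (12827/3 - ((-2804 - 12*(-3 - 12)) + 5538))) = 1/(95423 + (12827/3 - ((-2804 - 12*(-15)) + 5538))) = 1/(95423 + (12827/3 - ((-2804 + 180) + 5538))) = 1/(95423 + (12827/3 - (-2624 + 5538))) = 1/(95423 + (12827/3 - 1*2914)) = 1/(95423 + (12827/3 - 2914)) = 1/(95423 + 4085/3) = 1/(290354/3) = 3/290354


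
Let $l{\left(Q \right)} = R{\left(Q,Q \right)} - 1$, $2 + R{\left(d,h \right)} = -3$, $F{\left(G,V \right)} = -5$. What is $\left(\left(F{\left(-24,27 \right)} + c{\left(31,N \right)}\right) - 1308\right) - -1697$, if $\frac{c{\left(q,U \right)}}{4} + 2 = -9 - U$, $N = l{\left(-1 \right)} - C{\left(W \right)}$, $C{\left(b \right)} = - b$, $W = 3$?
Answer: $352$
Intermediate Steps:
$R{\left(d,h \right)} = -5$ ($R{\left(d,h \right)} = -2 - 3 = -5$)
$l{\left(Q \right)} = -6$ ($l{\left(Q \right)} = -5 - 1 = -6$)
$N = -3$ ($N = -6 - \left(-1\right) 3 = -6 - -3 = -6 + 3 = -3$)
$c{\left(q,U \right)} = -44 - 4 U$ ($c{\left(q,U \right)} = -8 + 4 \left(-9 - U\right) = -8 - \left(36 + 4 U\right) = -44 - 4 U$)
$\left(\left(F{\left(-24,27 \right)} + c{\left(31,N \right)}\right) - 1308\right) - -1697 = \left(\left(-5 - 32\right) - 1308\right) - -1697 = \left(\left(-5 + \left(-44 + 12\right)\right) - 1308\right) + 1697 = \left(\left(-5 - 32\right) - 1308\right) + 1697 = \left(-37 - 1308\right) + 1697 = -1345 + 1697 = 352$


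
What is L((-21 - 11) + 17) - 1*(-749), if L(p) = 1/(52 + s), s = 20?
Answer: 53929/72 ≈ 749.01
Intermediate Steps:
L(p) = 1/72 (L(p) = 1/(52 + 20) = 1/72)
L((-21 - 11) + 17) - 1*(-749) = 1/72 - 1*(-749) = 1/72 + 749 = 53929/72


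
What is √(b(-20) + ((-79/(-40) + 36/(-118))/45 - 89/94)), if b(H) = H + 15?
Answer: I*√163594094458/166380 ≈ 2.431*I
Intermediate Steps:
b(H) = 15 + H
√(b(-20) + ((-79/(-40) + 36/(-118))/45 - 89/94)) = √((15 - 20) + ((-79/(-40) + 36/(-118))/45 - 89/94)) = √(-5 + ((-79*(-1/40) + 36*(-1/118))*(1/45) - 89*1/94)) = √(-5 + ((79/40 - 18/59)*(1/45) - 89/94)) = √(-5 + ((3941/2360)*(1/45) - 89/94)) = √(-5 + (3941/106200 - 89/94)) = √(-5 - 4540673/4991400) = √(-29497673/4991400) = I*√163594094458/166380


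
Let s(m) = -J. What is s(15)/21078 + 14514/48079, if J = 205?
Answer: 296069897/1013409162 ≈ 0.29215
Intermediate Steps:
s(m) = -205 (s(m) = -1*205 = -205)
s(15)/21078 + 14514/48079 = -205/21078 + 14514/48079 = 296069897/1013409162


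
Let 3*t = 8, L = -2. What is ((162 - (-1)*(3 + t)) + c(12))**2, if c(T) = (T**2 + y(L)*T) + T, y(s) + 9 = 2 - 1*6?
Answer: 253009/9 ≈ 28112.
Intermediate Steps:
y(s) = -13 (y(s) = -9 + (2 - 1*6) = -9 + (2 - 6) = -9 - 4 = -13)
t = 8/3 (t = (1/3)*8 = 8/3 ≈ 2.6667)
c(T) = T**2 - 12*T (c(T) = (T**2 - 13*T) + T = T**2 - 12*T)
((162 - (-1)*(3 + t)) + c(12))**2 = ((162 - (-1)*(3 + 8/3)) + 12*(-12 + 12))**2 = ((162 - (-1)*17/3) + 12*0)**2 = ((162 - 1*(-17/3)) + 0)**2 = ((162 + 17/3) + 0)**2 = (503/3 + 0)**2 = (503/3)**2 = 253009/9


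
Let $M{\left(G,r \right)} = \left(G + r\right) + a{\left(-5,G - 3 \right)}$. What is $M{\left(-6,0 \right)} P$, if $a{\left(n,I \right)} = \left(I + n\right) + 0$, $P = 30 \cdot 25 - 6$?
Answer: $-14880$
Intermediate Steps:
$P = 744$ ($P = 750 - 6 = 744$)
$a{\left(n,I \right)} = I + n$
$M{\left(G,r \right)} = -8 + r + 2 G$ ($M{\left(G,r \right)} = \left(G + r\right) + \left(\left(G - 3\right) - 5\right) = \left(G + r\right) + \left(\left(-3 + G\right) - 5\right) = \left(G + r\right) + \left(-8 + G\right) = -8 + r + 2 G$)
$M{\left(-6,0 \right)} P = \left(-8 + 0 + 2 \left(-6\right)\right) 744 = \left(-8 + 0 - 12\right) 744 = \left(-20\right) 744 = -14880$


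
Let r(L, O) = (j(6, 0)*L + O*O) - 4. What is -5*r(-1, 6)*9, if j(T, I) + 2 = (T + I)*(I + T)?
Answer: 90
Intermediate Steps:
j(T, I) = -2 + (I + T)**2 (j(T, I) = -2 + (T + I)*(I + T) = -2 + (I + T)*(I + T) = -2 + (I + T)**2)
r(L, O) = -4 + O**2 + 34*L (r(L, O) = ((-2 + (0 + 6)**2)*L + O*O) - 4 = ((-2 + 6**2)*L + O**2) - 4 = ((-2 + 36)*L + O**2) - 4 = (34*L + O**2) - 4 = (O**2 + 34*L) - 4 = -4 + O**2 + 34*L)
-5*r(-1, 6)*9 = -5*(-4 + 6**2 + 34*(-1))*9 = -5*(-4 + 36 - 34)*9 = -5*(-2)*9 = 10*9 = 90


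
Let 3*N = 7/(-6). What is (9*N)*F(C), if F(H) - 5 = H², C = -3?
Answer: -49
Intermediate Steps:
N = -7/18 (N = (7/(-6))/3 = (7*(-⅙))/3 = (⅓)*(-7/6) = -7/18 ≈ -0.38889)
F(H) = 5 + H²
(9*N)*F(C) = (9*(-7/18))*(5 + (-3)²) = -7*(5 + 9)/2 = -7/2*14 = -49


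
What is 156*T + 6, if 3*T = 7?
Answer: 370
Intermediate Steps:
T = 7/3 (T = (1/3)*7 = 7/3 ≈ 2.3333)
156*T + 6 = 156*(7/3) + 6 = 364 + 6 = 370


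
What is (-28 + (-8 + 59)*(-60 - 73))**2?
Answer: 46389721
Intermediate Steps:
(-28 + (-8 + 59)*(-60 - 73))**2 = (-28 + 51*(-133))**2 = (-28 - 6783)**2 = (-6811)**2 = 46389721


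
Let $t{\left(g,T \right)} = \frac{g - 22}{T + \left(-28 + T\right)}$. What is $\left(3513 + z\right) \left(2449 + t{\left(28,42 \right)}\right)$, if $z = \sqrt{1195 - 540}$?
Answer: $\frac{240903975}{28} + \frac{68575 \sqrt{655}}{28} \approx 8.6664 \cdot 10^{6}$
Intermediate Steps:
$t{\left(g,T \right)} = \frac{-22 + g}{-28 + 2 T}$
$z = \sqrt{655} \approx 25.593$
$\left(3513 + z\right) \left(2449 + t{\left(28,42 \right)}\right) = \left(3513 + \sqrt{655}\right) \left(2449 + \frac{-22 + 28}{2 \left(-14 + 42\right)}\right) = \left(3513 + \sqrt{655}\right) \left(2449 + \frac{1}{2} \cdot \frac{1}{28} \cdot 6\right) = \left(3513 + \sqrt{655}\right) \left(2449 + \frac{3}{28}\right) = \left(3513 + \sqrt{655}\right) \frac{68575}{28} = \frac{240903975}{28} + \frac{68575 \sqrt{655}}{28}$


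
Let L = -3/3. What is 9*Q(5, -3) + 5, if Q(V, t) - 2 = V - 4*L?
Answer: 104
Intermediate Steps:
L = -1 (L = -3*⅓ = -1)
Q(V, t) = 6 + V (Q(V, t) = 2 + (V - 4*(-1)) = 2 + (V + 4) = 2 + (4 + V) = 6 + V)
9*Q(5, -3) + 5 = 9*(6 + 5) + 5 = 9*11 + 5 = 99 + 5 = 104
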